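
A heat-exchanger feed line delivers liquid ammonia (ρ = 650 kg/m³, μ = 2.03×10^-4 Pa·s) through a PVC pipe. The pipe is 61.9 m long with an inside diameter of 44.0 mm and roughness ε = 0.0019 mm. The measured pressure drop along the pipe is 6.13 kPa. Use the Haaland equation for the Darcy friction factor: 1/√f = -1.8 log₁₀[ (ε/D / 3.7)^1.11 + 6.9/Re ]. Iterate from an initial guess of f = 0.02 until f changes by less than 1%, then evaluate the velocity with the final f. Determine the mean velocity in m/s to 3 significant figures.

Rearranging Darcy-Weisbach: V = √(2·ΔP·D/(f·L·ρ)). With ε/D = 1.9e-06/0.044 = 4.32e-05, iterate starting from f = 0.02:
  f = 0.02 → V = √(2·6130·0.044/(0.02·61.9·650)) = 0.8188 m/s; Re = ρVD/μ = 1.154e+05; f → 0.0175
  f = 0.0175 → V = 0.8753 m/s; Re = 1.233e+05; f → 0.01727
  f = 0.01727 → V = 0.881 m/s; Re = 1.241e+05; f → 0.01725
Converged (Δf/f < 1%). With the final f = 0.01725: V = √(2·6130·0.044/(0.01725·61.9·650)) = 0.8815 m/s.

V ≈ 0.882 m/s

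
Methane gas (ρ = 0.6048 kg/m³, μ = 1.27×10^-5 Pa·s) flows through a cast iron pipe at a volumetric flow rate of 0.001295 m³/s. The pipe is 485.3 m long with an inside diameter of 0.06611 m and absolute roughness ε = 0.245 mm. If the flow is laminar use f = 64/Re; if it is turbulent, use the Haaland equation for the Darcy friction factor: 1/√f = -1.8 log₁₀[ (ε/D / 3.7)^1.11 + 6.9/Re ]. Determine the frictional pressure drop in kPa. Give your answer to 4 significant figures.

ΔP ≈ 0.01702 kPa

Cross-sectional area A = πD²/4 = π(0.06611)²/4 = 0.003433 m²; mean velocity V = Q/A = 0.001295/0.003433 = 0.3773 m/s.
Reynolds number Re = ρVD/μ = 0.6048 · 0.3773 · 0.06611 / 1.27e-05 = 1188.
Re < 2300 → laminar flow, so f = 64/Re = 64/1188 = 0.05388 (the turbulent correlation is not needed).
Darcy-Weisbach: ΔP = f(L/D)(ρV²/2) = 0.05388·(485.3/0.06611)·(0.6048·0.3773²/2) = 0.05388·7341·0.04304 = 17.02 Pa.
ΔP = 17.02 Pa = 0.01702 kPa.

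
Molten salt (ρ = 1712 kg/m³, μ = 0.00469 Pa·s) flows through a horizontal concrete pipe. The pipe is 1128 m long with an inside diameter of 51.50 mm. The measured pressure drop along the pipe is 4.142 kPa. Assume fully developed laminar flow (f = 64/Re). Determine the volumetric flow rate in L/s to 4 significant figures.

For laminar flow, f = 64/Re with Re = ρVD/μ, so Darcy-Weisbach reduces to ΔP = 32μLV/D². Solving for V: V = ΔP·D²/(32μL) = 4142·(0.0515)²/(32·0.00469·1128) = 0.06489 m/s.
Check: Re = ρVD/μ = 1712·0.06489·0.0515/0.00469 = 1220 < 2300, so the laminar assumption holds.
Q = V·A = 0.06489·(π/4·0.0515²) = 0.0001352 m³/s = 0.1352 L/s.

Q ≈ 0.1352 L/s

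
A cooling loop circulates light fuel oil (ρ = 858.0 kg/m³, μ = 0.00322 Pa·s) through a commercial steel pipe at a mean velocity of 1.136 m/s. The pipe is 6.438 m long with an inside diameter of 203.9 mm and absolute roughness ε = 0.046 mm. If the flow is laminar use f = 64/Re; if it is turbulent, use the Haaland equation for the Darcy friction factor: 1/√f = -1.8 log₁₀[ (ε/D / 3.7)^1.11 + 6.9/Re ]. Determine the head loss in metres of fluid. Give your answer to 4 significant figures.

h_f ≈ 0.04265 m

Reynolds number Re = ρVD/μ = 858 · 1.136 · 0.2039 / 0.00322 = 6.172e+04.
Re > 4000 → turbulent. Relative roughness ε/D = 4.6e-05/0.2039 = 0.000226. Haaland: 1/√f = -1.8 log₁₀[(0.000226/3.7)^1.11 + 6.9/6.172e+04] = -1.8 log₁₀[2.1e-05 + 0.000112] = 6.978, so f = 0.02053.
Darcy-Weisbach: ΔP = f(L/D)(ρV²/2) = 0.02053·(6.438/0.2039)·(858·1.136²/2) = 0.02053·31.57·553.6 = 358.9 Pa.
Head loss h_f = ΔP/(ρg) = 358.9/(858·9.81) = 0.04265 m.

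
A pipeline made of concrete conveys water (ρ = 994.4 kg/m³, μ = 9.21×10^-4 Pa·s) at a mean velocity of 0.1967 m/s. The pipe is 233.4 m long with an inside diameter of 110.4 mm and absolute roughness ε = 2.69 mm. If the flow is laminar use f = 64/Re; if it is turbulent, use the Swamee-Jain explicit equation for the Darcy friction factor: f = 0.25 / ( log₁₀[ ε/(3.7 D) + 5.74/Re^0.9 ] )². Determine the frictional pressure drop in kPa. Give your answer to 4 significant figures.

Reynolds number Re = ρVD/μ = 994.4 · 0.1967 · 0.1104 / 0.000921 = 2.345e+04.
Re > 4000 → turbulent. Relative roughness ε/D = 0.00269/0.1104 = 0.0244. Swamee-Jain: f = 0.25/(log₁₀[0.0244/3.7 + 5.74/2.345e+04^0.9])² = 0.25/(log₁₀[0.00659 + 0.00067])² = 0.25/(-2.139)² = 0.05462.
Darcy-Weisbach: ΔP = f(L/D)(ρV²/2) = 0.05462·(233.4/0.1104)·(994.4·0.1967²/2) = 0.05462·2114·19.24 = 2221 Pa.
ΔP = 2221 Pa = 2.221 kPa.

ΔP ≈ 2.221 kPa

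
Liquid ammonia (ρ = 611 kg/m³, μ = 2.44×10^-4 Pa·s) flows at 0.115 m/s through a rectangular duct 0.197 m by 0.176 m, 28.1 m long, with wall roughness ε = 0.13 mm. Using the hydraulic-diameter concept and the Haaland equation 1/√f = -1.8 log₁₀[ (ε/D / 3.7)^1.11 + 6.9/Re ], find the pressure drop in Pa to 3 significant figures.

ΔP ≈ 13.8 Pa

Hydraulic diameter D_h = 4A/P = 4·(0.197·0.176)/(2·(0.197+0.176)) = 0.1387/0.746 = 0.1859 m.
Re = ρVD_h/μ = 611·0.115·0.1859/0.000244 = 5.354e+04.
ε/D_h = 0.00013/0.1859 = 0.000699; Haaland gives 1/√f = -1.8 log₁₀[7.36e-05+0.000129] = 6.649, so f = 0.02262.
ΔP = f(L/D_h)(ρV²/2) = 0.02262·28.1/0.1859·4.04 = 13.82 Pa.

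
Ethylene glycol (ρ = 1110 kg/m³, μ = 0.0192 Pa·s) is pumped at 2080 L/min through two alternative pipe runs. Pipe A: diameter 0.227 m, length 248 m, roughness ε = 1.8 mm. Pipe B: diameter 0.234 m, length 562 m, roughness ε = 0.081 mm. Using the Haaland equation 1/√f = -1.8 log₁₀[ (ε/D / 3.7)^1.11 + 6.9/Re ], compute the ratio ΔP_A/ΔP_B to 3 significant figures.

ΔP_A/ΔP_B ≈ 0.676

Pipe A: V = Q/A = 0.03467/0.04047 = 0.8566 m/s; Re = 1.124e+04; ε/D = 0.00793; Haaland → f = 0.04027; ΔP_A = f(L/D)(ρV²/2) = 1.791e+04 Pa.
Pipe B: V = Q/A = 0.03467/0.04301 = 0.8061 m/s; Re = 1.091e+04; ε/D = 0.000346; Haaland → f = 0.03059; ΔP_B = f(L/D)(ρV²/2) = 2.65e+04 Pa.
ΔP_A/ΔP_B = 1.791e+04/2.65e+04 = 0.676.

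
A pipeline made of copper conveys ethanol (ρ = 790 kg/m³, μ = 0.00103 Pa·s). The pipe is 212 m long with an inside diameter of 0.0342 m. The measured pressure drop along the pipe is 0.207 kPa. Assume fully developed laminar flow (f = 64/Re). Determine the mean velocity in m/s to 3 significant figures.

V ≈ 0.0346 m/s

For laminar flow, f = 64/Re with Re = ρVD/μ, so Darcy-Weisbach reduces to ΔP = 32μLV/D². Solving for V: V = ΔP·D²/(32μL) = 207·(0.0342)²/(32·0.00103·212) = 0.03465 m/s.
Check: Re = ρVD/μ = 790·0.03465·0.0342/0.00103 = 908.9 < 2300, so the laminar assumption holds.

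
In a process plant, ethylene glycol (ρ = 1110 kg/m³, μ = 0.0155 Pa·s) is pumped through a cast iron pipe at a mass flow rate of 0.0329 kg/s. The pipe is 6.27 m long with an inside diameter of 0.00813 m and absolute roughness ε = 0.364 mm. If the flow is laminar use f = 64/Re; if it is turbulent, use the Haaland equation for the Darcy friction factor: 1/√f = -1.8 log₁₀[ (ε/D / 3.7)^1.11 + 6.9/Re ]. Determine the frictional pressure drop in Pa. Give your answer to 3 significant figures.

ΔP ≈ 26900 Pa

A = πD²/4 = π(0.00813)²/4 = 5.191e-05 m²; mean velocity V = ṁ/(ρA) = 0.0329/(1110 · 5.191e-05) = 0.571 m/s.
Reynolds number Re = ρVD/μ = 1110 · 0.571 · 0.00813 / 0.0155 = 332.4.
Re < 2300 → laminar flow, so f = 64/Re = 64/332.4 = 0.1925 (the turbulent correlation is not needed).
Darcy-Weisbach: ΔP = f(L/D)(ρV²/2) = 0.1925·(6.27/0.00813)·(1110·0.571²/2) = 0.1925·771.2·180.9 = 2.686e+04 Pa.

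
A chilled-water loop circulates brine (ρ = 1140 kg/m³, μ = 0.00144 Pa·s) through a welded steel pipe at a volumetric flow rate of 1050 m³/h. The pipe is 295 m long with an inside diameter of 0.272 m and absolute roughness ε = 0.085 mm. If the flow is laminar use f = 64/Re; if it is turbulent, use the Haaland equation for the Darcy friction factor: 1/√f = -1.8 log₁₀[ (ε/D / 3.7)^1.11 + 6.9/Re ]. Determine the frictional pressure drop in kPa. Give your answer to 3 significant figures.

Q = 1050 m³/h = 1050/3600 = 0.2917 m³/s.
Cross-sectional area A = πD²/4 = π(0.272)²/4 = 0.05811 m²; mean velocity V = Q/A = 0.2917/0.05811 = 5.019 m/s.
Reynolds number Re = ρVD/μ = 1140 · 5.019 · 0.272 / 0.00144 = 1.081e+06.
Re > 4000 → turbulent. Relative roughness ε/D = 8.5e-05/0.272 = 0.000313. Haaland: 1/√f = -1.8 log₁₀[(0.000313/3.7)^1.11 + 6.9/1.081e+06] = -1.8 log₁₀[3.01e-05 + 6.38e-06] = 7.988, so f = 0.01567.
Darcy-Weisbach: ΔP = f(L/D)(ρV²/2) = 0.01567·(295/0.272)·(1140·5.019²/2) = 0.01567·1085·1.436e+04 = 2.441e+05 Pa.
ΔP = 2.441e+05 Pa = 244 kPa.

ΔP ≈ 244 kPa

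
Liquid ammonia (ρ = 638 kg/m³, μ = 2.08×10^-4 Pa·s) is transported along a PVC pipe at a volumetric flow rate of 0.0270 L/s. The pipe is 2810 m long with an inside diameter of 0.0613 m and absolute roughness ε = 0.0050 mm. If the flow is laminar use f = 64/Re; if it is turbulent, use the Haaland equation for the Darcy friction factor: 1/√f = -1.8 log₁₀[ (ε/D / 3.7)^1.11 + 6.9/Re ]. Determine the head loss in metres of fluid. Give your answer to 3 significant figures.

h_f ≈ 0.00728 m

Q = 0.0270 L/s = 0.0270/1000 = 2.7e-05 m³/s.
Cross-sectional area A = πD²/4 = π(0.0613)²/4 = 0.002951 m²; mean velocity V = Q/A = 2.7e-05/0.002951 = 0.009149 m/s.
Reynolds number Re = ρVD/μ = 638 · 0.009149 · 0.0613 / 0.000208 = 1720.
Re < 2300 → laminar flow, so f = 64/Re = 64/1720 = 0.03721 (the turbulent correlation is not needed).
Darcy-Weisbach: ΔP = f(L/D)(ρV²/2) = 0.03721·(2810/0.0613)·(638·0.009149²/2) = 0.03721·4.584e+04·0.0267 = 45.54 Pa.
Head loss h_f = ΔP/(ρg) = 45.54/(638·9.81) = 0.00728 m.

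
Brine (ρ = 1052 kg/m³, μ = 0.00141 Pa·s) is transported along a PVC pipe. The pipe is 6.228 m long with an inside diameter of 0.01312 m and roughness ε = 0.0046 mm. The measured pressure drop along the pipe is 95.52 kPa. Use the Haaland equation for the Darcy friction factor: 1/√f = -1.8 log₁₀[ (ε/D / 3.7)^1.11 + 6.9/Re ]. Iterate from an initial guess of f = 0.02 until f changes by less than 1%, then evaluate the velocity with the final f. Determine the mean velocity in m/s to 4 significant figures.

Rearranging Darcy-Weisbach: V = √(2·ΔP·D/(f·L·ρ)). With ε/D = 4.6e-06/0.01312 = 0.000351, iterate starting from f = 0.02:
  f = 0.02 → V = √(2·9.552e+04·0.01312/(0.02·6.228·1052)) = 4.374 m/s; Re = ρVD/μ = 4.281e+04; f → 0.02243
  f = 0.02243 → V = 4.129 m/s; Re = 4.042e+04; f → 0.02269
  f = 0.02269 → V = 4.106 m/s; Re = 4.02e+04; f → 0.02271
Converged (Δf/f < 1%). With the final f = 0.02271: V = √(2·9.552e+04·0.01312/(0.02271·6.228·1052)) = 4.104 m/s.

V ≈ 4.104 m/s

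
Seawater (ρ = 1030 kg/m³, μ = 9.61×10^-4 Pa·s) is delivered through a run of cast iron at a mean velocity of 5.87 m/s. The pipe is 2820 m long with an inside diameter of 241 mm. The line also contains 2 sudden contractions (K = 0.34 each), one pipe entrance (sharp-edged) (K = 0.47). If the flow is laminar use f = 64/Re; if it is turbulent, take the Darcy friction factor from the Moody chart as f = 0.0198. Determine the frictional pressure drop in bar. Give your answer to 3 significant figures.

Reynolds number Re = ρVD/μ = 1030 · 5.87 · 0.241 / 0.000961 = 1.516e+06.
Re > 4000 → turbulent; use the Moody-chart value f = 0.0198.
Total minor-loss coefficient ΣK = 2·0.34 + 1·0.47 = 1.15.
ΔP = [f·L/D + ΣK]·(ρV²/2) = [0.0198·2820/0.241 + 1.15]·(1030·5.87²/2) = [231.7 + 1.15]·1.775e+04 = 4.132e+06 Pa.
ΔP = 4.132e+06 Pa = 41.3 bar.

ΔP ≈ 41.3 bar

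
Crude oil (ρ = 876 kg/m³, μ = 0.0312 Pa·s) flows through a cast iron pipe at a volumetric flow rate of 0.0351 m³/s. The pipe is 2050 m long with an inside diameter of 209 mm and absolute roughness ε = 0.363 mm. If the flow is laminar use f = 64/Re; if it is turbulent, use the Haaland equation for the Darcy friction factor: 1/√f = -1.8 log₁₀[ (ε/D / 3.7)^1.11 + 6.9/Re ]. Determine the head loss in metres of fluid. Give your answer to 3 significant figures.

h_f ≈ 19.6 m

Cross-sectional area A = πD²/4 = π(0.209)²/4 = 0.03431 m²; mean velocity V = Q/A = 0.0351/0.03431 = 1.023 m/s.
Reynolds number Re = ρVD/μ = 876 · 1.023 · 0.209 / 0.0312 = 6004.
Re > 4000 → turbulent. Relative roughness ε/D = 0.000363/0.209 = 0.00174. Haaland: 1/√f = -1.8 log₁₀[(0.00174/3.7)^1.11 + 6.9/6004] = -1.8 log₁₀[0.000202 + 0.00115] = 5.165, so f = 0.03749.
Darcy-Weisbach: ΔP = f(L/D)(ρV²/2) = 0.03749·(2050/0.209)·(876·1.023²/2) = 0.03749·9809·458.5 = 1.686e+05 Pa.
Head loss h_f = ΔP/(ρg) = 1.686e+05/(876·9.81) = 19.6 m.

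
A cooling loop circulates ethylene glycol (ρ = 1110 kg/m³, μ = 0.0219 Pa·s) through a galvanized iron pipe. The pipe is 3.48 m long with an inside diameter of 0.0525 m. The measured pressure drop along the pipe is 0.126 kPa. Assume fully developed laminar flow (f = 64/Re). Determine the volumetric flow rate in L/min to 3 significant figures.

Q ≈ 18.5 L/min

For laminar flow, f = 64/Re with Re = ρVD/μ, so Darcy-Weisbach reduces to ΔP = 32μLV/D². Solving for V: V = ΔP·D²/(32μL) = 126·(0.0525)²/(32·0.0219·3.48) = 0.1424 m/s.
Check: Re = ρVD/μ = 1110·0.1424·0.0525/0.0219 = 378.9 < 2300, so the laminar assumption holds.
Q = V·A = 0.1424·(π/4·0.0525²) = 0.0003083 m³/s = 18.5 L/min.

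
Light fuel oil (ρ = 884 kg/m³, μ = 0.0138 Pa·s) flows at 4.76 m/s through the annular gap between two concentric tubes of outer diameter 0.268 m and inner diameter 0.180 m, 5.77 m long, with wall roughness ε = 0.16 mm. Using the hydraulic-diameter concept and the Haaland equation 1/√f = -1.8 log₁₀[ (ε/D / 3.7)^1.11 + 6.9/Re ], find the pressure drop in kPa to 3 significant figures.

Hydraulic diameter D_h = 4A/P = D_o - D_i = 0.268 - 0.18 = 0.088 m.
Re = ρVD_h/μ = 884·4.76·0.088/0.0138 = 2.683e+04.
ε/D_h = 0.00016/0.088 = 0.00182; Haaland gives 1/√f = -1.8 log₁₀[0.000213+0.000257] = 5.991, so f = 0.02786.
ΔP = f(L/D_h)(ρV²/2) = 0.02786·5.77/0.088·1.001e+04 = 1.83e+04 Pa.
ΔP = 18.3 kPa.

ΔP ≈ 18.3 kPa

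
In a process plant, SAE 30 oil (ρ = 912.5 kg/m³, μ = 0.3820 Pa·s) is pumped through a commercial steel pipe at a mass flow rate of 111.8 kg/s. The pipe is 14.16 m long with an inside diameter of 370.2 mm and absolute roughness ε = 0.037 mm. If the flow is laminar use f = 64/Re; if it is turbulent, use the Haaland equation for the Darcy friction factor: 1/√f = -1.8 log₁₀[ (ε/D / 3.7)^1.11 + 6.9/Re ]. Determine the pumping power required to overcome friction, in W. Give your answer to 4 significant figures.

P ≈ 176.1 W

A = πD²/4 = π(0.3702)²/4 = 0.1076 m²; mean velocity V = ṁ/(ρA) = 111.8/(912.5 · 0.1076) = 1.138 m/s.
Reynolds number Re = ρVD/μ = 912.5 · 1.138 · 0.3702 / 0.382 = 1007.
Re < 2300 → laminar flow, so f = 64/Re = 64/1007 = 0.06358 (the turbulent correlation is not needed).
Darcy-Weisbach: ΔP = f(L/D)(ρV²/2) = 0.06358·(14.16/0.3702)·(912.5·1.138²/2) = 0.06358·38.25·591.1 = 1438 Pa.
Q = ṁ/ρ = 111.8/912.5 = 0.1225 m³/s.
Pumping power P = QΔP = 0.1225·1438 = 176.14 W = 176.1 W.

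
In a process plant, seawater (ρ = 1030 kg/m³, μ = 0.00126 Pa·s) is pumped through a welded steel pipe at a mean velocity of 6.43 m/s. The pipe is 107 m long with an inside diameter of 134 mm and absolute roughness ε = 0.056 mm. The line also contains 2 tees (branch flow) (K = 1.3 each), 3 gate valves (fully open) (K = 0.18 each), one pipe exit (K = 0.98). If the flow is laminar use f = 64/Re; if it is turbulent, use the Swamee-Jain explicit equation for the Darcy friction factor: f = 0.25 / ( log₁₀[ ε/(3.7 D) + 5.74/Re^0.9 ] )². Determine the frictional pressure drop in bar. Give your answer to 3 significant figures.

ΔP ≈ 3.76 bar

Reynolds number Re = ρVD/μ = 1030 · 6.43 · 0.134 / 0.00126 = 7.043e+05.
Re > 4000 → turbulent. Relative roughness ε/D = 5.6e-05/0.134 = 0.000418. Swamee-Jain: f = 0.25/(log₁₀[0.000418/3.7 + 5.74/7.043e+05^0.9])² = 0.25/(log₁₀[0.000113 + 3.13e-05])² = 0.25/(-3.841)² = 0.01695.
Total minor-loss coefficient ΣK = 2·1.3 + 3·0.18 + 1·0.98 = 4.12.
ΔP = [f·L/D + ΣK]·(ρV²/2) = [0.01695·107/0.134 + 4.12]·(1030·6.43²/2) = [13.53 + 4.12]·2.129e+04 = 3.759e+05 Pa.
ΔP = 3.759e+05 Pa = 3.76 bar.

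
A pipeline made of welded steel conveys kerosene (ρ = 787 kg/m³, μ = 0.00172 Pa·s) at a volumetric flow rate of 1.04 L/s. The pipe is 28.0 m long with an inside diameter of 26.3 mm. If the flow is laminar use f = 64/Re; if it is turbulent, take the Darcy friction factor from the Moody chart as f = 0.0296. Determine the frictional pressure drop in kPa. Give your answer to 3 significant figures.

Q = 1.04 L/s = 1.04/1000 = 0.00104 m³/s.
Cross-sectional area A = πD²/4 = π(0.0263)²/4 = 0.0005433 m²; mean velocity V = Q/A = 0.00104/0.0005433 = 1.914 m/s.
Reynolds number Re = ρVD/μ = 787 · 1.914 · 0.0263 / 0.00172 = 2.304e+04.
Re > 4000 → turbulent; use the Moody-chart value f = 0.0296.
Darcy-Weisbach: ΔP = f(L/D)(ρV²/2) = 0.0296·(28/0.0263)·(787·1.914²/2) = 0.0296·1065·1442 = 4.545e+04 Pa.
ΔP = 4.545e+04 Pa = 45.4 kPa.

ΔP ≈ 45.4 kPa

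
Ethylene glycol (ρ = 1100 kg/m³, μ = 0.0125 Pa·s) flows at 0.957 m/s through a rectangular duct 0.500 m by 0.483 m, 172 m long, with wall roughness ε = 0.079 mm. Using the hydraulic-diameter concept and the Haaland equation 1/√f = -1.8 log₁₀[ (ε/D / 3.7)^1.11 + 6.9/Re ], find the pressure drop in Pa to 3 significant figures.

Hydraulic diameter D_h = 4A/P = 4·(0.5·0.483)/(2·(0.5+0.483)) = 0.966/1.966 = 0.4914 m.
Re = ρVD_h/μ = 1100·0.957·0.4914/0.0125 = 4.138e+04.
ε/D_h = 7.9e-05/0.4914 = 0.000161; Haaland gives 1/√f = -1.8 log₁₀[1.44e-05+0.000167] = 6.736, so f = 0.02204.
ΔP = f(L/D_h)(ρV²/2) = 0.02204·172/0.4914·503.7 = 3887 Pa.

ΔP ≈ 3890 Pa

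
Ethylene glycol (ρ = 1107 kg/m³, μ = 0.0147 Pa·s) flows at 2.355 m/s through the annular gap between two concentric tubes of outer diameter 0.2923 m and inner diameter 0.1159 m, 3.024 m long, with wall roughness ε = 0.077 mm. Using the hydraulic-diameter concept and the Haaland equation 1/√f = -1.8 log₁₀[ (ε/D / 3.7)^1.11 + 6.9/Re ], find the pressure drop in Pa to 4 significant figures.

Hydraulic diameter D_h = 4A/P = D_o - D_i = 0.2923 - 0.1159 = 0.1764 m.
Re = ρVD_h/μ = 1107·2.355·0.1764/0.0147 = 3.128e+04.
ε/D_h = 7.7e-05/0.1764 = 0.000437; Haaland gives 1/√f = -1.8 log₁₀[4.36e-05+0.000221] = 6.441, so f = 0.02411.
ΔP = f(L/D_h)(ρV²/2) = 0.02411·3.024/0.1764·3070 = 1269 Pa.

ΔP ≈ 1269 Pa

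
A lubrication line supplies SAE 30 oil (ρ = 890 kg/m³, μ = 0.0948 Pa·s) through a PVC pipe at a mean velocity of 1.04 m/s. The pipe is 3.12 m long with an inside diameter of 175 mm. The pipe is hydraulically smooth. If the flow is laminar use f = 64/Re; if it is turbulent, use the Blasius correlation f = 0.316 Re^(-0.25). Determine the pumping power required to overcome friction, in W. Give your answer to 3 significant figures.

Reynolds number Re = ρVD/μ = 890 · 1.04 · 0.175 / 0.0948 = 1709.
Re < 2300 → laminar flow, so f = 64/Re = 64/1709 = 0.03746 (the turbulent correlation is not needed).
Darcy-Weisbach: ΔP = f(L/D)(ρV²/2) = 0.03746·(3.12/0.175)·(890·1.04²/2) = 0.03746·17.83·481.3 = 321.4 Pa.
Q = V·A = 1.04·0.02405 = 0.02501 m³/s.
Pumping power P = QΔP = 0.02501·321.4 = 8.040 W = 8.04 W.

P ≈ 8.04 W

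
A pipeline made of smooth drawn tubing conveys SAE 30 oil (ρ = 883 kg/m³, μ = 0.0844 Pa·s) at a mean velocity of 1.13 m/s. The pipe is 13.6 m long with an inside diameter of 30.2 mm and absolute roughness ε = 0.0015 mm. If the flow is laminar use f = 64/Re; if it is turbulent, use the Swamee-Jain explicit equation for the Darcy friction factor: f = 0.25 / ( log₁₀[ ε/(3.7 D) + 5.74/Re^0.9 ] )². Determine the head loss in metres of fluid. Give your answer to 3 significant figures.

Reynolds number Re = ρVD/μ = 883 · 1.13 · 0.0302 / 0.0844 = 357.
Re < 2300 → laminar flow, so f = 64/Re = 64/357 = 0.1793 (the turbulent correlation is not needed).
Darcy-Weisbach: ΔP = f(L/D)(ρV²/2) = 0.1793·(13.6/0.0302)·(883·1.13²/2) = 0.1793·450.3·563.8 = 4.551e+04 Pa.
Head loss h_f = ΔP/(ρg) = 4.551e+04/(883·9.81) = 5.25 m.

h_f ≈ 5.25 m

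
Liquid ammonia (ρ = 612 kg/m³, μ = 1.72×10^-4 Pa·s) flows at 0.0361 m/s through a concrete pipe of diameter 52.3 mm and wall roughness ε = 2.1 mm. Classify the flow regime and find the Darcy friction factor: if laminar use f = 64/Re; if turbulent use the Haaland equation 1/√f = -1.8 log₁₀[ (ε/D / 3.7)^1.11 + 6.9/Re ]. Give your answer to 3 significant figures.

Re = ρVD/μ = 612·0.0361·0.0523/0.000172 = 6718.
Re > 4000 → turbulent. ε/D = 0.0021/0.0523 = 0.0402; Haaland: 1/√f = -1.8 log₁₀[0.0066 + 0.00103] = 3.812, so f = 0.06882.

f ≈ 0.0688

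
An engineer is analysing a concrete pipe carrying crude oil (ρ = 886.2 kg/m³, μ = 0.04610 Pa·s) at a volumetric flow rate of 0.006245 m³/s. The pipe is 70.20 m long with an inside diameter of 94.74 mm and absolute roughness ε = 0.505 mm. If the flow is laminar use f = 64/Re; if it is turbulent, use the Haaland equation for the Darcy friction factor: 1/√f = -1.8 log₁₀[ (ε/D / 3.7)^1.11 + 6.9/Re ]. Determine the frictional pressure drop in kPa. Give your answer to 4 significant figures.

Cross-sectional area A = πD²/4 = π(0.09474)²/4 = 0.007049 m²; mean velocity V = Q/A = 0.006245/0.007049 = 0.8859 m/s.
Reynolds number Re = ρVD/μ = 886.2 · 0.8859 · 0.09474 / 0.0461 = 1613.
Re < 2300 → laminar flow, so f = 64/Re = 64/1613 = 0.03967 (the turbulent correlation is not needed).
Darcy-Weisbach: ΔP = f(L/D)(ρV²/2) = 0.03967·(70.2/0.09474)·(886.2·0.8859²/2) = 0.03967·741·347.7 = 1.022e+04 Pa.
ΔP = 1.022e+04 Pa = 10.22 kPa.

ΔP ≈ 10.22 kPa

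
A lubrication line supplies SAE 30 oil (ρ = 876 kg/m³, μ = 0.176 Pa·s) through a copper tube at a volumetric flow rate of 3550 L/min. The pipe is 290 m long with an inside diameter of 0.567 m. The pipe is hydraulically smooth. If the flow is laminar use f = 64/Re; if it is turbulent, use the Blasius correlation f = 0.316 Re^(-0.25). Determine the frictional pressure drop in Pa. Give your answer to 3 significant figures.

ΔP ≈ 1190 Pa

Q = 3550 L/min = 3550/60000 = 0.05917 m³/s.
Cross-sectional area A = πD²/4 = π(0.567)²/4 = 0.2525 m²; mean velocity V = Q/A = 0.05917/0.2525 = 0.2343 m/s.
Reynolds number Re = ρVD/μ = 876 · 0.2343 · 0.567 / 0.176 = 661.3.
Re < 2300 → laminar flow, so f = 64/Re = 64/661.3 = 0.09678 (the turbulent correlation is not needed).
Darcy-Weisbach: ΔP = f(L/D)(ρV²/2) = 0.09678·(290/0.567)·(876·0.2343²/2) = 0.09678·511.5·24.05 = 1190 Pa.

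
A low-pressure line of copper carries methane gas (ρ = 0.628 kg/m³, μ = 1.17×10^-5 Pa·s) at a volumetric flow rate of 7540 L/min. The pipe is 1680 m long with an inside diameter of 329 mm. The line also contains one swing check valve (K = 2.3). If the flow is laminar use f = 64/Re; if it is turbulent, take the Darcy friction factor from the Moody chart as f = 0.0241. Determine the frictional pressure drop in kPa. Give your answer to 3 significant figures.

Q = 7540 L/min = 7540/60000 = 0.1257 m³/s.
Cross-sectional area A = πD²/4 = π(0.329)²/4 = 0.08501 m²; mean velocity V = Q/A = 0.1257/0.08501 = 1.478 m/s.
Reynolds number Re = ρVD/μ = 0.628 · 1.478 · 0.329 / 1.17e-05 = 2.61e+04.
Re > 4000 → turbulent; use the Moody-chart value f = 0.0241.
Total minor-loss coefficient ΣK = 1·2.3 = 2.3.
ΔP = [f·L/D + ΣK]·(ρV²/2) = [0.0241·1680/0.329 + 2.3]·(0.628·1.478²/2) = [123.1 + 2.3]·0.6861 = 86.02 Pa.
ΔP = 86.02 Pa = 0.0860 kPa.

ΔP ≈ 0.0860 kPa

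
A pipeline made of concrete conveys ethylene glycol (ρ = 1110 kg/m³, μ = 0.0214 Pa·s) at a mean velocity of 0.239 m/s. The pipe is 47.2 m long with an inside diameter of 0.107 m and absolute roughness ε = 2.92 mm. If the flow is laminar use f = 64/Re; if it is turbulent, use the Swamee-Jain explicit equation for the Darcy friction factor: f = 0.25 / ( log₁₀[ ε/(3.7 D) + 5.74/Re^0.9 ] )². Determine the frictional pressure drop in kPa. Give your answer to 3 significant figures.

ΔP ≈ 0.675 kPa

Reynolds number Re = ρVD/μ = 1110 · 0.239 · 0.107 / 0.0214 = 1326.
Re < 2300 → laminar flow, so f = 64/Re = 64/1326 = 0.04825 (the turbulent correlation is not needed).
Darcy-Weisbach: ΔP = f(L/D)(ρV²/2) = 0.04825·(47.2/0.107)·(1110·0.239²/2) = 0.04825·441.1·31.7 = 674.7 Pa.
ΔP = 674.7 Pa = 0.675 kPa.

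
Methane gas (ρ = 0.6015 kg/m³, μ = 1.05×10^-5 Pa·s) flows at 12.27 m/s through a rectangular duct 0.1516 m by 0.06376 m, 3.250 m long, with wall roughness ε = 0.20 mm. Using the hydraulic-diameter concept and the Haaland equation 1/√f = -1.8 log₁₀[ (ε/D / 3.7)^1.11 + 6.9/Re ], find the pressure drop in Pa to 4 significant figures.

Hydraulic diameter D_h = 4A/P = 4·(0.1516·0.06376)/(2·(0.1516+0.06376)) = 0.03866/0.4307 = 0.08977 m.
Re = ρVD_h/μ = 0.6015·12.27·0.08977/1.05e-05 = 6.31e+04.
ε/D_h = 0.0002/0.08977 = 0.00223; Haaland gives 1/√f = -1.8 log₁₀[0.000266+0.000109] = 6.165, so f = 0.02631.
ΔP = f(L/D_h)(ρV²/2) = 0.02631·3.25/0.08977·45.28 = 43.13 Pa.

ΔP ≈ 43.13 Pa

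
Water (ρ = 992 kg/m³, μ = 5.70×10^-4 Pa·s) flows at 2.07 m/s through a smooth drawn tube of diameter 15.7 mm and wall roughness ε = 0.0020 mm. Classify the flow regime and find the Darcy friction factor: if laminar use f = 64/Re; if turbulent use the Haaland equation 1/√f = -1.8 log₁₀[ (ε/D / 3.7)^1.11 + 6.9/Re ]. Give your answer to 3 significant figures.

Re = ρVD/μ = 992·2.07·0.0157/0.00057 = 5.656e+04.
Re > 4000 → turbulent. ε/D = 2e-06/0.0157 = 0.000127; Haaland: 1/√f = -1.8 log₁₀[1.11e-05 + 0.000122] = 6.976, so f = 0.02055.

f ≈ 0.0205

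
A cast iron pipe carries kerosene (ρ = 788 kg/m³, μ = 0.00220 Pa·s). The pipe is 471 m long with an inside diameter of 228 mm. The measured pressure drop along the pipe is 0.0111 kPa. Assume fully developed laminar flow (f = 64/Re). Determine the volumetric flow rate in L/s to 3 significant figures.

For laminar flow, f = 64/Re with Re = ρVD/μ, so Darcy-Weisbach reduces to ΔP = 32μLV/D². Solving for V: V = ΔP·D²/(32μL) = 11.1·(0.228)²/(32·0.0022·471) = 0.0174 m/s.
Check: Re = ρVD/μ = 788·0.0174·0.228/0.0022 = 1421 < 2300, so the laminar assumption holds.
Q = V·A = 0.0174·(π/4·0.228²) = 0.0007105 m³/s = 0.710 L/s.

Q ≈ 0.710 L/s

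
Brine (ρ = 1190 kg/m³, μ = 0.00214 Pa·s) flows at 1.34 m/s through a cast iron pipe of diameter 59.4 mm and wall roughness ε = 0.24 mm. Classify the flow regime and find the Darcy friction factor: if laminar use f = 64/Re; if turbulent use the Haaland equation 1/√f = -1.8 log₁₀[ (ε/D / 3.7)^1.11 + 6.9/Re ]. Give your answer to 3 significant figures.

f ≈ 0.0307

Re = ρVD/μ = 1190·1.34·0.0594/0.00214 = 4.426e+04.
Re > 4000 → turbulent. ε/D = 0.00024/0.0594 = 0.00404; Haaland: 1/√f = -1.8 log₁₀[0.000516 + 0.000156] = 5.711, so f = 0.03066.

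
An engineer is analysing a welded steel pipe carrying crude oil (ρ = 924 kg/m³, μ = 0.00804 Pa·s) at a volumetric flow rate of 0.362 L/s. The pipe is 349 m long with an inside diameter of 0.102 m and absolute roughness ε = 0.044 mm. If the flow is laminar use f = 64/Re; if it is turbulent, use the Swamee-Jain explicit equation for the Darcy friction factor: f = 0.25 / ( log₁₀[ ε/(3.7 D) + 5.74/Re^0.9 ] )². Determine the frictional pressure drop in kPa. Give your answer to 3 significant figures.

ΔP ≈ 0.382 kPa

Q = 0.362 L/s = 0.362/1000 = 0.000362 m³/s.
Cross-sectional area A = πD²/4 = π(0.102)²/4 = 0.008171 m²; mean velocity V = Q/A = 0.000362/0.008171 = 0.0443 m/s.
Reynolds number Re = ρVD/μ = 924 · 0.0443 · 0.102 / 0.00804 = 519.3.
Re < 2300 → laminar flow, so f = 64/Re = 64/519.3 = 0.1232 (the turbulent correlation is not needed).
Darcy-Weisbach: ΔP = f(L/D)(ρV²/2) = 0.1232·(349/0.102)·(924·0.0443²/2) = 0.1232·3422·0.9067 = 382.3 Pa.
ΔP = 382.3 Pa = 0.382 kPa.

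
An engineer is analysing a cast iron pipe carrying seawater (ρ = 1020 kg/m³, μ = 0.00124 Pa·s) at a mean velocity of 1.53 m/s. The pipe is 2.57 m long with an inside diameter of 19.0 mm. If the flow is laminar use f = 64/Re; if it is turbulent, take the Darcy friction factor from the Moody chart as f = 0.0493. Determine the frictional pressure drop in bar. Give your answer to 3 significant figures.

Reynolds number Re = ρVD/μ = 1020 · 1.53 · 0.019 / 0.00124 = 2.391e+04.
Re > 4000 → turbulent; use the Moody-chart value f = 0.0493.
Darcy-Weisbach: ΔP = f(L/D)(ρV²/2) = 0.0493·(2.57/0.019)·(1020·1.53²/2) = 0.0493·135.3·1194 = 7961 Pa.
ΔP = 7961 Pa = 0.0796 bar.

ΔP ≈ 0.0796 bar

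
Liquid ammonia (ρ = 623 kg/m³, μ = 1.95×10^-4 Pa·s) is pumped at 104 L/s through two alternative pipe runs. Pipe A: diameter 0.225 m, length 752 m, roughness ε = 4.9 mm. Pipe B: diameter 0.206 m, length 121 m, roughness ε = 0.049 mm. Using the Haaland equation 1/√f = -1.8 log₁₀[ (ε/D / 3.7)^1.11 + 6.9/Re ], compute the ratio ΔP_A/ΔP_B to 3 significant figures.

Pipe A: V = Q/A = 0.104/0.03976 = 2.616 m/s; Re = 1.88e+06; ε/D = 0.0218; Haaland → f = 0.05038; ΔP_A = f(L/D)(ρV²/2) = 3.589e+05 Pa.
Pipe B: V = Q/A = 0.104/0.03333 = 3.12 m/s; Re = 2.054e+06; ε/D = 0.000238; Haaland → f = 0.01464; ΔP_B = f(L/D)(ρV²/2) = 2.608e+04 Pa.
ΔP_A/ΔP_B = 3.589e+05/2.608e+04 = 13.8.

ΔP_A/ΔP_B ≈ 13.8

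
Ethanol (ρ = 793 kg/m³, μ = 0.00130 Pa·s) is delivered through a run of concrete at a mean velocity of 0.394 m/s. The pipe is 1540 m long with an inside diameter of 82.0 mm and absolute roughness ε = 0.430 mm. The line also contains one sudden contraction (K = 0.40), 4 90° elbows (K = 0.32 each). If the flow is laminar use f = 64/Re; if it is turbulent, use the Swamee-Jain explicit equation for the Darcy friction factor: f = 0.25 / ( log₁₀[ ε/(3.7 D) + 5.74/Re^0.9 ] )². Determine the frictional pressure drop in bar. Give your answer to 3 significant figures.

Reynolds number Re = ρVD/μ = 793 · 0.394 · 0.082 / 0.0013 = 1.971e+04.
Re > 4000 → turbulent. Relative roughness ε/D = 0.00043/0.082 = 0.00524. Swamee-Jain: f = 0.25/(log₁₀[0.00524/3.7 + 5.74/1.971e+04^0.9])² = 0.25/(log₁₀[0.00142 + 0.000783])² = 0.25/(-2.658)² = 0.0354.
Total minor-loss coefficient ΣK = 1·0.4 + 4·0.32 = 1.68.
ΔP = [f·L/D + ΣK]·(ρV²/2) = [0.0354·1540/0.082 + 1.68]·(793·0.394²/2) = [664.8 + 1.68]·61.55 = 4.102e+04 Pa.
ΔP = 4.102e+04 Pa = 0.410 bar.

ΔP ≈ 0.410 bar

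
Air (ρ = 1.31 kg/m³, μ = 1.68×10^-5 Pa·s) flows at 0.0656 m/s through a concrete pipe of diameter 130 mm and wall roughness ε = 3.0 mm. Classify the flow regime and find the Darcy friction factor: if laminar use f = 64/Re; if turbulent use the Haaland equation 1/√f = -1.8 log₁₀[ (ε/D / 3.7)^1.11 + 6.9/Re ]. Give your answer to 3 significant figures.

Re = ρVD/μ = 1.31·0.0656·0.13/1.68e-05 = 665.
Re < 2300 → laminar, so f = 64/Re = 0.09624 (roughness is irrelevant in laminar flow).

f ≈ 0.0962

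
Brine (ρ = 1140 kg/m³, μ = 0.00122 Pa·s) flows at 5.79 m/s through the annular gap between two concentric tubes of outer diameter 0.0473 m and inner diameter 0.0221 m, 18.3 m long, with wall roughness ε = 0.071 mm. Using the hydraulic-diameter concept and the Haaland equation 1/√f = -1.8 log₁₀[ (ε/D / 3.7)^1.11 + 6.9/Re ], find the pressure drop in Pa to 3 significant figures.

ΔP ≈ 370000 Pa

Hydraulic diameter D_h = 4A/P = D_o - D_i = 0.0473 - 0.0221 = 0.0252 m.
Re = ρVD_h/μ = 1140·5.79·0.0252/0.00122 = 1.363e+05.
ε/D_h = 7.1e-05/0.0252 = 0.00282; Haaland gives 1/√f = -1.8 log₁₀[0.000346+5.06e-05] = 6.124, so f = 0.02667.
ΔP = f(L/D_h)(ρV²/2) = 0.02667·18.3/0.0252·1.911e+04 = 3.701e+05 Pa.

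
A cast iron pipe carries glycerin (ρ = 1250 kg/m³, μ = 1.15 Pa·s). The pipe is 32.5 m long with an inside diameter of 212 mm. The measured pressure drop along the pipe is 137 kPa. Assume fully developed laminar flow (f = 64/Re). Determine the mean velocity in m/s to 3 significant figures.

V ≈ 5.15 m/s

For laminar flow, f = 64/Re with Re = ρVD/μ, so Darcy-Weisbach reduces to ΔP = 32μLV/D². Solving for V: V = ΔP·D²/(32μL) = 1.37e+05·(0.212)²/(32·1.15·32.5) = 5.148 m/s.
Check: Re = ρVD/μ = 1250·5.148·0.212/1.15 = 1186 < 2300, so the laminar assumption holds.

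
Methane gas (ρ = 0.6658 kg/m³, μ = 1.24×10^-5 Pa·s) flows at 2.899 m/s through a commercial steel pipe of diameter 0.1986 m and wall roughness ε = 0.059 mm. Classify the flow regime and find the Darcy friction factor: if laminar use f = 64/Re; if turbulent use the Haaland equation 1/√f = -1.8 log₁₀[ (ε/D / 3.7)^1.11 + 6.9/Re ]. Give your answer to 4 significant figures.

Re = ρVD/μ = 0.6658·2.899·0.1986/1.24e-05 = 3.091e+04.
Re > 4000 → turbulent. ε/D = 5.9e-05/0.1986 = 0.000297; Haaland: 1/√f = -1.8 log₁₀[2.85e-05 + 0.000223] = 6.479, so f = 0.02383.

f ≈ 0.02383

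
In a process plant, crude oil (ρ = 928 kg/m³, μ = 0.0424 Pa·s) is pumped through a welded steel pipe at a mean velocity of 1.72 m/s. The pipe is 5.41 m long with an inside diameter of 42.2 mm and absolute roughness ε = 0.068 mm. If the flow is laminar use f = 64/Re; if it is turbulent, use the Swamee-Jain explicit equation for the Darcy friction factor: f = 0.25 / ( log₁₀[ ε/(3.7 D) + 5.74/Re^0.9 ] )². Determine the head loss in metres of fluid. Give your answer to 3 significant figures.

h_f ≈ 0.779 m

Reynolds number Re = ρVD/μ = 928 · 1.72 · 0.0422 / 0.0424 = 1589.
Re < 2300 → laminar flow, so f = 64/Re = 64/1589 = 0.04029 (the turbulent correlation is not needed).
Darcy-Weisbach: ΔP = f(L/D)(ρV²/2) = 0.04029·(5.41/0.0422)·(928·1.72²/2) = 0.04029·128.2·1373 = 7090 Pa.
Head loss h_f = ΔP/(ρg) = 7090/(928·9.81) = 0.779 m.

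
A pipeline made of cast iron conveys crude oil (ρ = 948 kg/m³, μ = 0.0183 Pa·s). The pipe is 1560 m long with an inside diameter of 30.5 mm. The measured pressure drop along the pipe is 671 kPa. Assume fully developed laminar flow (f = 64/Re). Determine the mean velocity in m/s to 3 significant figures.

For laminar flow, f = 64/Re with Re = ρVD/μ, so Darcy-Weisbach reduces to ΔP = 32μLV/D². Solving for V: V = ΔP·D²/(32μL) = 6.71e+05·(0.0305)²/(32·0.0183·1560) = 0.6833 m/s.
Check: Re = ρVD/μ = 948·0.6833·0.0305/0.0183 = 1080 < 2300, so the laminar assumption holds.

V ≈ 0.683 m/s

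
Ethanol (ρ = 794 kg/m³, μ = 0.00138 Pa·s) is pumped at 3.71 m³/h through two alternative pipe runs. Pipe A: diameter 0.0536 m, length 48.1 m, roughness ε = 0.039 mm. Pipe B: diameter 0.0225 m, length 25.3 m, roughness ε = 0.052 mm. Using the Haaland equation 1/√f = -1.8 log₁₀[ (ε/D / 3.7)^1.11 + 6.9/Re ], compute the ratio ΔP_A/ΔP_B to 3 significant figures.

Pipe A: V = Q/A = 0.001031/0.002256 = 0.4567 m/s; Re = 1.409e+04; ε/D = 0.000728; Haaland → f = 0.02928; ΔP_A = f(L/D)(ρV²/2) = 2176 Pa.
Pipe B: V = Q/A = 0.001031/0.0003976 = 2.592 m/s; Re = 3.355e+04; ε/D = 0.00231; Haaland → f = 0.02807; ΔP_B = f(L/D)(ρV²/2) = 8.418e+04 Pa.
ΔP_A/ΔP_B = 2176/8.418e+04 = 0.0259.

ΔP_A/ΔP_B ≈ 0.0259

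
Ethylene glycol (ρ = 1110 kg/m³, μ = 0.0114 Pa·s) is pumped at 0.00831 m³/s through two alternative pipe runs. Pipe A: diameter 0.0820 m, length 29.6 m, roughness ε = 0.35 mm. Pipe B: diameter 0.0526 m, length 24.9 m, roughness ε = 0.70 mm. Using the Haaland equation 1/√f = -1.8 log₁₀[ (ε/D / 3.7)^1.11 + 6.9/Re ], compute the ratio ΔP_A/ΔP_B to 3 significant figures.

ΔP_A/ΔP_B ≈ 0.103

Pipe A: V = Q/A = 0.00831/0.005281 = 1.574 m/s; Re = 1.256e+04; ε/D = 0.00427; Haaland → f = 0.03523; ΔP_A = f(L/D)(ρV²/2) = 1.748e+04 Pa.
Pipe B: V = Q/A = 0.00831/0.002173 = 3.824 m/s; Re = 1.959e+04; ε/D = 0.0133; Haaland → f = 0.04427; ΔP_B = f(L/D)(ρV²/2) = 1.701e+05 Pa.
ΔP_A/ΔP_B = 1.748e+04/1.701e+05 = 0.103.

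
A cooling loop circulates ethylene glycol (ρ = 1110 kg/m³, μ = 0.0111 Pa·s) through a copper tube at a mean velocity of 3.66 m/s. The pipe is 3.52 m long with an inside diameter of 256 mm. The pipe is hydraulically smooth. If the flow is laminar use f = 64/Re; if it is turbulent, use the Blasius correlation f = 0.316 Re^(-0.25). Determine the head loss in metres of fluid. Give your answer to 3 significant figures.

Reynolds number Re = ρVD/μ = 1110 · 3.66 · 0.256 / 0.0111 = 9.37e+04.
Re > 4000 → turbulent. Smooth-pipe (Blasius): f = 0.316 Re^(-0.25) = 0.316/(9.37e+04)^0.25 = 0.01806.
Darcy-Weisbach: ΔP = f(L/D)(ρV²/2) = 0.01806·(3.52/0.256)·(1110·3.66²/2) = 0.01806·13.75·7435 = 1846 Pa.
Head loss h_f = ΔP/(ρg) = 1846/(1110·9.81) = 0.170 m.

h_f ≈ 0.170 m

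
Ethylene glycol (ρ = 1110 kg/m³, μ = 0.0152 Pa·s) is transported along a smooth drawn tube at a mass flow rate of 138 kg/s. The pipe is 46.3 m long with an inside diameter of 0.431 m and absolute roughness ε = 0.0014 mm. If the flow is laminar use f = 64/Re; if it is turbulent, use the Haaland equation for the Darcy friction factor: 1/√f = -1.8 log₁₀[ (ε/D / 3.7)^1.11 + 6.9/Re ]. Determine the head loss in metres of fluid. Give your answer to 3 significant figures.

h_f ≈ 0.0952 m

A = πD²/4 = π(0.431)²/4 = 0.1459 m²; mean velocity V = ṁ/(ρA) = 138/(1110 · 0.1459) = 0.8521 m/s.
Reynolds number Re = ρVD/μ = 1110 · 0.8521 · 0.431 / 0.0152 = 2.682e+04.
Re > 4000 → turbulent. Relative roughness ε/D = 1.4e-06/0.431 = 3.25e-06. Haaland: 1/√f = -1.8 log₁₀[(3.25e-06/3.7)^1.11 + 6.9/2.682e+04] = -1.8 log₁₀[1.89e-07 + 0.000257] = 6.461, so f = 0.02396.
Darcy-Weisbach: ΔP = f(L/D)(ρV²/2) = 0.02396·(46.3/0.431)·(1110·0.8521²/2) = 0.02396·107.4·403 = 1037 Pa.
Head loss h_f = ΔP/(ρg) = 1037/(1110·9.81) = 0.0952 m.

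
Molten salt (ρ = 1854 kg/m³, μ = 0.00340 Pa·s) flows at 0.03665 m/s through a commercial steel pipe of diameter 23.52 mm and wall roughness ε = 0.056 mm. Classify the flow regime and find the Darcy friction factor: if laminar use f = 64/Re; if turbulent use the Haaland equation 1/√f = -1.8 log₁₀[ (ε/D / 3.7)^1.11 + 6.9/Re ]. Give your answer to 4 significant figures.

Re = ρVD/μ = 1854·0.03665·0.02352/0.0034 = 470.
Re < 2300 → laminar, so f = 64/Re = 0.1362 (roughness is irrelevant in laminar flow).

f ≈ 0.1362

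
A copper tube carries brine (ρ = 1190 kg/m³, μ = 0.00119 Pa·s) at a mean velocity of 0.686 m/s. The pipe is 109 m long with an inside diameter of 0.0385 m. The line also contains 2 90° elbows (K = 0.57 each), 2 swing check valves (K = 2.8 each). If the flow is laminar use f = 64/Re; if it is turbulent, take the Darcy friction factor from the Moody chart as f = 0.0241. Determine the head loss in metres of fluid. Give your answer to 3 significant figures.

Reynolds number Re = ρVD/μ = 1190 · 0.686 · 0.0385 / 0.00119 = 2.641e+04.
Re > 4000 → turbulent; use the Moody-chart value f = 0.0241.
Total minor-loss coefficient ΣK = 2·0.57 + 2·2.8 = 6.74.
ΔP = [f·L/D + ΣK]·(ρV²/2) = [0.0241·109/0.0385 + 6.74]·(1190·0.686²/2) = [68.23 + 6.74]·280 = 2.099e+04 Pa.
Head loss h_f = ΔP/(ρg) = 2.099e+04/(1190·9.81) = 1.80 m.

h_f ≈ 1.80 m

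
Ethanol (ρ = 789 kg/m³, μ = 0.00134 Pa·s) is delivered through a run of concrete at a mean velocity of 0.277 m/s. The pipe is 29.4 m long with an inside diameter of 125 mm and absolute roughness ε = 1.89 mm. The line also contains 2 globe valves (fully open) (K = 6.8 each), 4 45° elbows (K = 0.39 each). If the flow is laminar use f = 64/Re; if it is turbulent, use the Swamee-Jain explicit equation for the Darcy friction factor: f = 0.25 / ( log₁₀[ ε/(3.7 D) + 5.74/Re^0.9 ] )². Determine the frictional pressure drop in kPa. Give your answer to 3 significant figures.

Reynolds number Re = ρVD/μ = 789 · 0.277 · 0.125 / 0.00134 = 2.039e+04.
Re > 4000 → turbulent. Relative roughness ε/D = 0.00189/0.125 = 0.0151. Swamee-Jain: f = 0.25/(log₁₀[0.0151/3.7 + 5.74/2.039e+04^0.9])² = 0.25/(log₁₀[0.00409 + 0.000759])² = 0.25/(-2.315)² = 0.04666.
Total minor-loss coefficient ΣK = 2·6.8 + 4·0.39 = 15.2.
ΔP = [f·L/D + ΣK]·(ρV²/2) = [0.04666·29.4/0.125 + 15.2]·(789·0.277²/2) = [10.98 + 15.2]·30.27 = 791.1 Pa.
ΔP = 791.1 Pa = 0.791 kPa.

ΔP ≈ 0.791 kPa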